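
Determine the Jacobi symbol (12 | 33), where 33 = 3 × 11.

Pull out 2^2: since 33 ≡ 1 (mod 8), (2/33) = +1, so (2/33)^2 = +1.
Reciprocity: 3 ≡ 3 and 33 ≡ 1 (mod 4), so (3/33) = +(33/3).
Reduce top mod 3: now compute (0/3).
Top reduces to 0: gcd > 1, so the symbol is 0.

0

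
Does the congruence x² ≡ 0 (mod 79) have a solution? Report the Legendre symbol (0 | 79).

0

Top reduces to 0: gcd > 1, so the symbol is 0.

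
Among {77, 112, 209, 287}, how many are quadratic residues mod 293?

3

(77/293) = +1 → QR.
(112/293) = -1 → non-residue.
(209/293) = +1 → QR.
(287/293) = +1 → QR.
Total quadratic residues among the 4: 3.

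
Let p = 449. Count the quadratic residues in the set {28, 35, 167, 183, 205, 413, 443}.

5

(28/449) = +1 → QR.
(35/449) = +1 → QR.
(167/449) = +1 → QR.
(183/449) = -1 → non-residue.
(205/449) = +1 → QR.
(413/449) = +1 → QR.
(443/449) = -1 → non-residue.
Total quadratic residues among the 7: 5.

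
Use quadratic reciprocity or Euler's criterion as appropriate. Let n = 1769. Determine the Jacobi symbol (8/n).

Pull out 2^3: since 1769 ≡ 1 (mod 8), (2/1769) = +1, so (2/1769)^3 = +1.
Reached (1/1769) = 1. Collecting the sign flips along the way, the symbol is +1.

1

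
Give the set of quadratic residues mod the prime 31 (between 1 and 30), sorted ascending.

Square k = 1,…,15 (k and 31−k give the same square):
1²=1, 2²=4, 3²=9, 4²=16, 5²=25, 6²≡5, 7²≡18, 8²≡2, 9²≡19, 10²≡7, 11²≡28, 12²≡20, 13²≡14, 14²≡10, 15²≡8 (mod 31).
So the quadratic residues mod 31 are {1, 2, 4, 5, 7, 8, 9, 10, 14, 16, 18, 19, 20, 25, 28}.

1 2 4 5 7 8 9 10 14 16 18 19 20 25 28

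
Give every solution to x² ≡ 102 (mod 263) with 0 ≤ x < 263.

Since 263 ≡ 3 (mod 4), a square root of 102 is 102^((263+1)/4) = 102^66 mod 263.
Repeated squaring: 102^2≡147, 102^4≡43, 102^8≡8, 102^16≡64, 102^32≡151, 102^64≡183 (mod 263).
102^66 = 102^(64+2) ≡ 75 (mod 263).
Check: 75² = 5625 ≡ 102 (mod 263). The two roots are 75 and 188.

75, 188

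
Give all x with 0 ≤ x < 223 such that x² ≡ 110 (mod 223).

35, 188

Since 223 ≡ 3 (mod 4), a square root of 110 is 110^((223+1)/4) = 110^56 mod 223.
Repeated squaring: 110^2≡58, 110^4≡19, 110^8≡138, 110^16≡89, 110^32≡116 (mod 223).
110^56 = 110^(32+16+8) ≡ 188 (mod 223).
Check: 188² = 35344 ≡ 110 (mod 223). The two roots are 35 and 188.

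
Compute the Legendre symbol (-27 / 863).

Euler's criterion: (-27/863) ≡ 836^431 (mod 863).
836^2 ≡ 729 (mod 863)
836^4 ≡ 696 (mod 863)
836^8 ≡ 273 (mod 863)
836^16 ≡ 311 (mod 863)
836^32 ≡ 65 (mod 863)
836^64 ≡ 773 (mod 863)
836^128 ≡ 333 (mod 863)
836^256 ≡ 425 (mod 863)
836^431 = 836^(256+128+32+8+4+2+1) ≡ 862 (mod 863).
Result is 862 ≡ −1, so (-27/863) = −1.

-1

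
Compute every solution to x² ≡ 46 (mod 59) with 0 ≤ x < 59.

20, 39

Since 59 ≡ 3 (mod 4), a square root of 46 is 46^((59+1)/4) = 46^15 mod 59.
Repeated squaring: 46^2≡51, 46^4≡5, 46^8≡25 (mod 59).
46^15 = 46^(8+4+2+1) ≡ 20 (mod 59).
Check: 20² = 400 ≡ 46 (mod 59). The two roots are 20 and 39.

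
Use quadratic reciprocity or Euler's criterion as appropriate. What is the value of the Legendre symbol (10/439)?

1

Euler's criterion: (10/439) ≡ 10^219 (mod 439).
10^2 ≡ 100 (mod 439)
10^4 ≡ 342 (mod 439)
10^8 ≡ 190 (mod 439)
10^16 ≡ 102 (mod 439)
10^32 ≡ 307 (mod 439)
10^64 ≡ 303 (mod 439)
10^128 ≡ 58 (mod 439)
10^219 = 10^(128+64+16+8+2+1) ≡ 1 (mod 439).
Result is 1, so (10/439) = 1.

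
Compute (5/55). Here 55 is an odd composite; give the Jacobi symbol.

Reciprocity: 5 ≡ 1 and 55 ≡ 3 (mod 4), so (5/55) = +(55/5).
Reduce top mod 5: now compute (0/5).
Top reduces to 0: gcd > 1, so the symbol is 0.

0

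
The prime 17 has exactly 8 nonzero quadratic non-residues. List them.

Square k = 1,…,8 (k and 17−k give the same square):
1²=1, 2²=4, 3²=9, 4²=16, 5²≡8, 6²≡2, 7²≡15, 8²≡13 (mod 17).
The residues are {1, 2, 4, 8, 9, 13, 15, 16}; the non-residues are the remaining 8 nonzero classes.

3, 5, 6, 7, 10, 11, 12, 14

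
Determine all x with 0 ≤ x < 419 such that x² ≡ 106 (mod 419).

Since 419 ≡ 3 (mod 4), a square root of 106 is 106^((419+1)/4) = 106^105 mod 419.
Repeated squaring: 106^2≡342, 106^4≡63, 106^8≡198, 106^16≡237, 106^32≡23, 106^64≡110 (mod 419).
106^105 = 106^(64+32+8+1) ≡ 189 (mod 419).
Check: 189² = 35721 ≡ 106 (mod 419). The two roots are 189 and 230.

189, 230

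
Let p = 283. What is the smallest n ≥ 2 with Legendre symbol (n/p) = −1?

(2/283) = −1, so 2 is the smallest positive non-residue mod 283.

2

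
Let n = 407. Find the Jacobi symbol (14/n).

Pull out 2: since 407 ≡ 7 (mod 8), (2/407) = +1.
Reciprocity: 7 ≡ 3 and 407 ≡ 3 (mod 4), so (7/407) = −(407/7).
Reduce top mod 7: now compute (1/7).
Reached (1/7) = 1. Collecting the sign flips along the way, the symbol is -1.

-1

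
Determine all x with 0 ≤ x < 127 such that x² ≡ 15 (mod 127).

53, 74

Since 127 ≡ 3 (mod 4), a square root of 15 is 15^((127+1)/4) = 15^32 mod 127.
Repeated squaring: 15^2≡98, 15^4≡79, 15^8≡18, 15^16≡70, 15^32≡74 (mod 127).
15^32 = 15^(32) ≡ 74 (mod 127).
Check: 74² = 5476 ≡ 15 (mod 127). The two roots are 53 and 74.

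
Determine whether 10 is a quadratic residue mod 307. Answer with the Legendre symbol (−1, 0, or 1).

1

Euler's criterion: (10/307) ≡ 10^153 (mod 307).
10^2 ≡ 100 (mod 307)
10^4 ≡ 176 (mod 307)
10^8 ≡ 276 (mod 307)
10^16 ≡ 40 (mod 307)
10^32 ≡ 65 (mod 307)
10^64 ≡ 234 (mod 307)
10^128 ≡ 110 (mod 307)
10^153 = 10^(128+16+8+1) ≡ 1 (mod 307).
Result is 1, so (10/307) = 1.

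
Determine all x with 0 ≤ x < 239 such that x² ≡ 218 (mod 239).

74, 165

Since 239 ≡ 3 (mod 4), a square root of 218 is 218^((239+1)/4) = 218^60 mod 239.
Repeated squaring: 218^2≡202, 218^4≡174, 218^8≡162, 218^16≡193, 218^32≡204 (mod 239).
218^60 = 218^(32+16+8+4) ≡ 165 (mod 239).
Check: 165² = 27225 ≡ 218 (mod 239). The two roots are 74 and 165.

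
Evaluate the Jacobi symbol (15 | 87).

0

Reciprocity: 15 ≡ 3 and 87 ≡ 3 (mod 4), so (15/87) = −(87/15).
Reduce top mod 15: now compute (12/15).
Pull out 2^2: since 15 ≡ 7 (mod 8), (2/15) = +1, so (2/15)^2 = +1.
Reciprocity: 3 ≡ 3 and 15 ≡ 3 (mod 4), so (3/15) = −(15/3).
Reduce top mod 3: now compute (0/3).
Top reduces to 0: gcd > 1, so the symbol is 0.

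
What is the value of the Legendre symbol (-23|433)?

-1

Euler's criterion: (-23/433) ≡ 410^216 (mod 433).
410^2 ≡ 96 (mod 433)
410^4 ≡ 123 (mod 433)
410^8 ≡ 407 (mod 433)
410^16 ≡ 243 (mod 433)
410^32 ≡ 161 (mod 433)
410^64 ≡ 374 (mod 433)
410^128 ≡ 17 (mod 433)
410^216 = 410^(128+64+16+8) ≡ 432 (mod 433).
Result is 432 ≡ −1, so (-23/433) = −1.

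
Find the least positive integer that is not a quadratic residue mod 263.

(2/263) = +1, so 2 is a residue.
(3/263) = +1, so 3 is a residue.
(4/263) = +1, so 4 is a residue.
(5/263) = −1, so 5 is the smallest positive non-residue mod 263.

5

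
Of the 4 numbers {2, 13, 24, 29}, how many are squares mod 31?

(2/31) = +1 → QR.
(13/31) = -1 → non-residue.
(24/31) = -1 → non-residue.
(29/31) = -1 → non-residue.
Total quadratic residues among the 4: 1.

1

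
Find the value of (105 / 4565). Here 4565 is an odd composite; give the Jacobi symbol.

0

Reciprocity: 105 ≡ 1 and 4565 ≡ 1 (mod 4), so (105/4565) = +(4565/105).
Reduce top mod 105: now compute (50/105).
Pull out 2: since 105 ≡ 1 (mod 8), (2/105) = +1.
Reciprocity: 25 ≡ 1 and 105 ≡ 1 (mod 4), so (25/105) = +(105/25).
Reduce top mod 25: now compute (5/25).
Reciprocity: 5 ≡ 1 and 25 ≡ 1 (mod 4), so (5/25) = +(25/5).
Reduce top mod 5: now compute (0/5).
Top reduces to 0: gcd > 1, so the symbol is 0.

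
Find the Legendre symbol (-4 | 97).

1

First reduce: -4 ≡ 93 (mod 97).
Reciprocity: 93 ≡ 1 and 97 ≡ 1 (mod 4), so (93/97) = +(97/93).
Reduce top mod 93: now compute (4/93).
Pull out 2^2: since 93 ≡ 5 (mod 8), (2/93) = -1, so (2/93)^2 = +1.
Reached (1/93) = 1. Collecting the sign flips along the way, the symbol is +1.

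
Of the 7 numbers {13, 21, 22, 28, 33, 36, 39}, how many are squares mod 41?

(13/41) = -1 → non-residue.
(21/41) = +1 → QR.
(22/41) = -1 → non-residue.
(28/41) = -1 → non-residue.
(33/41) = +1 → QR.
(36/41) = +1 → QR.
(39/41) = +1 → QR.
Total quadratic residues among the 7: 4.

4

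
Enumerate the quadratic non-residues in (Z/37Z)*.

2 5 6 8 13 14 15 17 18 19 20 22 23 24 29 31 32 35

Square k = 1,…,18 (k and 37−k give the same square):
1²=1, 2²=4, 3²=9, 4²=16, 5²=25, 6²=36, 7²≡12, 8²≡27, 9²≡7, 10²≡26, 11²≡10, 12²≡33, 13²≡21, 14²≡11, 15²≡3, 16²≡34, 17²≡30, 18²≡28 (mod 37).
The residues are {1, 3, 4, 7, 9, 10, 11, 12, 16, 21, 25, 26, 27, 28, 30, 33, 34, 36}; the non-residues are the remaining 18 nonzero classes.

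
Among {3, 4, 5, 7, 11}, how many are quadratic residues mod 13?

(3/13) = +1 → QR.
(4/13) = +1 → QR.
(5/13) = -1 → non-residue.
(7/13) = -1 → non-residue.
(11/13) = -1 → non-residue.
Total quadratic residues among the 5: 2.

2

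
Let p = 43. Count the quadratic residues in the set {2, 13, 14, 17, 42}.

3

(2/43) = -1 → non-residue.
(13/43) = +1 → QR.
(14/43) = +1 → QR.
(17/43) = +1 → QR.
(42/43) = -1 → non-residue.
Total quadratic residues among the 5: 3.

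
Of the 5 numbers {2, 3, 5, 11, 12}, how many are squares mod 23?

3

(2/23) = +1 → QR.
(3/23) = +1 → QR.
(5/23) = -1 → non-residue.
(11/23) = -1 → non-residue.
(12/23) = +1 → QR.
Total quadratic residues among the 5: 3.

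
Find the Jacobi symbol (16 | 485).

1

Pull out 2^4: since 485 ≡ 5 (mod 8), (2/485) = -1, so (2/485)^4 = +1.
Reached (1/485) = 1. Collecting the sign flips along the way, the symbol is +1.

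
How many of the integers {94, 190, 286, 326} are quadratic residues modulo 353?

1

(94/353) = +1 → QR.
(190/353) = -1 → non-residue.
(286/353) = -1 → non-residue.
(326/353) = -1 → non-residue.
Total quadratic residues among the 4: 1.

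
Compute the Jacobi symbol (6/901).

Pull out 2: since 901 ≡ 5 (mod 8), (2/901) = -1.
Reciprocity: 3 ≡ 3 and 901 ≡ 1 (mod 4), so (3/901) = +(901/3).
Reduce top mod 3: now compute (1/3).
Reached (1/3) = 1. Collecting the sign flips along the way, the symbol is -1.

-1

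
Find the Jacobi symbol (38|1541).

Pull out 2: since 1541 ≡ 5 (mod 8), (2/1541) = -1.
Reciprocity: 19 ≡ 3 and 1541 ≡ 1 (mod 4), so (19/1541) = +(1541/19).
Reduce top mod 19: now compute (2/19).
Pull out 2: since 19 ≡ 3 (mod 8), (2/19) = -1.
Reached (1/19) = 1. Collecting the sign flips along the way, the symbol is +1.

1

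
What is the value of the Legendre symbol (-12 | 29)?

First reduce: -12 ≡ 17 (mod 29).
Reciprocity: 17 ≡ 1 and 29 ≡ 1 (mod 4), so (17/29) = +(29/17).
Reduce top mod 17: now compute (12/17).
Pull out 2^2: since 17 ≡ 1 (mod 8), (2/17) = +1, so (2/17)^2 = +1.
Reciprocity: 3 ≡ 3 and 17 ≡ 1 (mod 4), so (3/17) = +(17/3).
Reduce top mod 3: now compute (2/3).
Pull out 2: since 3 ≡ 3 (mod 8), (2/3) = -1.
Reached (1/3) = 1. Collecting the sign flips along the way, the symbol is -1.

-1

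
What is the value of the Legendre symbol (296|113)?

First reduce: 296 ≡ 70 (mod 113).
Pull out 2: since 113 ≡ 1 (mod 8), (2/113) = +1.
Reciprocity: 35 ≡ 3 and 113 ≡ 1 (mod 4), so (35/113) = +(113/35).
Reduce top mod 35: now compute (8/35).
Pull out 2^3: since 35 ≡ 3 (mod 8), (2/35) = -1, so (2/35)^3 = -1.
Reached (1/35) = 1. Collecting the sign flips along the way, the symbol is -1.

-1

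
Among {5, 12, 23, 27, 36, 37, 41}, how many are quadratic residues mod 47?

4

(5/47) = -1 → non-residue.
(12/47) = +1 → QR.
(23/47) = -1 → non-residue.
(27/47) = +1 → QR.
(36/47) = +1 → QR.
(37/47) = +1 → QR.
(41/47) = -1 → non-residue.
Total quadratic residues among the 7: 4.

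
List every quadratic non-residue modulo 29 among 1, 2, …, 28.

Square k = 1,…,14 (k and 29−k give the same square):
1²=1, 2²=4, 3²=9, 4²=16, 5²=25, 6²≡7, 7²≡20, 8²≡6, 9²≡23, 10²≡13, 11²≡5, 12²≡28, 13²≡24, 14²≡22 (mod 29).
The residues are {1, 4, 5, 6, 7, 9, 13, 16, 20, 22, 23, 24, 25, 28}; the non-residues are the remaining 14 nonzero classes.

2, 3, 8, 10, 11, 12, 14, 15, 17, 18, 19, 21, 26, 27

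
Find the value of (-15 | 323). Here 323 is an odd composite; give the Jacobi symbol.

First reduce: -15 ≡ 308 (mod 323).
Pull out 2^2: since 323 ≡ 3 (mod 8), (2/323) = -1, so (2/323)^2 = +1.
Reciprocity: 77 ≡ 1 and 323 ≡ 3 (mod 4), so (77/323) = +(323/77).
Reduce top mod 77: now compute (15/77).
Reciprocity: 15 ≡ 3 and 77 ≡ 1 (mod 4), so (15/77) = +(77/15).
Reduce top mod 15: now compute (2/15).
Pull out 2: since 15 ≡ 7 (mod 8), (2/15) = +1.
Reached (1/15) = 1. Collecting the sign flips along the way, the symbol is +1.

1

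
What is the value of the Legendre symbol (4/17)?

Pull out 2^2: since 17 ≡ 1 (mod 8), (2/17) = +1, so (2/17)^2 = +1.
Reached (1/17) = 1. Collecting the sign flips along the way, the symbol is +1.

1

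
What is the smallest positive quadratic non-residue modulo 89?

3

(2/89) = +1, so 2 is a residue.
(3/89) = −1, so 3 is the smallest positive non-residue mod 89.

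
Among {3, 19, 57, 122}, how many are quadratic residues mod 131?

1

(3/131) = +1 → QR.
(19/131) = -1 → non-residue.
(57/131) = -1 → non-residue.
(122/131) = -1 → non-residue.
Total quadratic residues among the 4: 1.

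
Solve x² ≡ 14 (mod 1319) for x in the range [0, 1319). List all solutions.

131, 1188

Since 1319 ≡ 3 (mod 4), a square root of 14 is 14^((1319+1)/4) = 14^330 mod 1319.
Repeated squaring: 14^2≡196, 14^4≡165, 14^8≡845, 14^16≡446, 14^32≡1066, 14^64≡697, 14^128≡417, 14^256≡1100 (mod 1319).
14^330 = 14^(256+64+8+2) ≡ 1188 (mod 1319).
Check: 1188² = 1411344 ≡ 14 (mod 1319). The two roots are 131 and 1188.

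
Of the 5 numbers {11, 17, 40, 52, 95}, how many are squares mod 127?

3

(11/127) = +1 → QR.
(17/127) = +1 → QR.
(40/127) = -1 → non-residue.
(52/127) = +1 → QR.
(95/127) = -1 → non-residue.
Total quadratic residues among the 5: 3.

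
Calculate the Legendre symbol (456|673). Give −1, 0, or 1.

Pull out 2^3: since 673 ≡ 1 (mod 8), (2/673) = +1, so (2/673)^3 = +1.
Reciprocity: 57 ≡ 1 and 673 ≡ 1 (mod 4), so (57/673) = +(673/57).
Reduce top mod 57: now compute (46/57).
Pull out 2: since 57 ≡ 1 (mod 8), (2/57) = +1.
Reciprocity: 23 ≡ 3 and 57 ≡ 1 (mod 4), so (23/57) = +(57/23).
Reduce top mod 23: now compute (11/23).
Reciprocity: 11 ≡ 3 and 23 ≡ 3 (mod 4), so (11/23) = −(23/11).
Reduce top mod 11: now compute (1/11).
Reached (1/11) = 1. Collecting the sign flips along the way, the symbol is -1.

-1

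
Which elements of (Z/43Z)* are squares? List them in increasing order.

1,4,6,9,10,11,13,14,15,16,17,21,23,24,25,31,35,36,38,40,41

Square k = 1,…,21 (k and 43−k give the same square):
1²=1, 2²=4, 3²=9, 4²=16, 5²=25, 6²=36, 7²≡6, 8²≡21, 9²≡38, 10²≡14, 11²≡35, 12²≡15, 13²≡40, 14²≡24, 15²≡10, 16²≡41, 17²≡31, 18²≡23, 19²≡17, 20²≡13, 21²≡11 (mod 43).
So the quadratic residues mod 43 are {1, 4, 6, 9, 10, 11, 13, 14, 15, 16, 17, 21, 23, 24, 25, 31, 35, 36, 38, 40, 41}.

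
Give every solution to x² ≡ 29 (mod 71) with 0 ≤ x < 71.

10, 61

Since 71 ≡ 3 (mod 4), a square root of 29 is 29^((71+1)/4) = 29^18 mod 71.
Repeated squaring: 29^2≡60, 29^4≡50, 29^8≡15, 29^16≡12 (mod 71).
29^18 = 29^(16+2) ≡ 10 (mod 71).
Check: 10² = 100 ≡ 29 (mod 71). The two roots are 10 and 61.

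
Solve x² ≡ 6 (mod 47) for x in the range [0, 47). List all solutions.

10, 37

Since 47 ≡ 3 (mod 4), a square root of 6 is 6^((47+1)/4) = 6^12 mod 47.
Repeated squaring: 6^2≡36, 6^4≡27, 6^8≡24 (mod 47).
6^12 = 6^(8+4) ≡ 37 (mod 47).
Check: 37² = 1369 ≡ 6 (mod 47). The two roots are 10 and 37.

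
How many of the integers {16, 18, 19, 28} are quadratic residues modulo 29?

2

(16/29) = +1 → QR.
(18/29) = -1 → non-residue.
(19/29) = -1 → non-residue.
(28/29) = +1 → QR.
Total quadratic residues among the 4: 2.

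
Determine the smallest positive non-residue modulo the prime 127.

(2/127) = +1, so 2 is a residue.
(3/127) = −1, so 3 is the smallest positive non-residue mod 127.

3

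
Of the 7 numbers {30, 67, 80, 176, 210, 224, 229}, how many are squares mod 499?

4

(30/499) = +1 → QR.
(67/499) = +1 → QR.
(80/499) = +1 → QR.
(176/499) = -1 → non-residue.
(210/499) = -1 → non-residue.
(224/499) = +1 → QR.
(229/499) = -1 → non-residue.
Total quadratic residues among the 7: 4.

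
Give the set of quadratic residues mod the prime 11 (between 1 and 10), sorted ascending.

1 3 4 5 9

Square k = 1,…,5 (k and 11−k give the same square):
1²=1, 2²=4, 3²=9, 4²≡5, 5²≡3 (mod 11).
So the quadratic residues mod 11 are {1, 3, 4, 5, 9}.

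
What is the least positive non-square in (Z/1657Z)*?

5

(2/1657) = +1, so 2 is a residue.
(3/1657) = +1, so 3 is a residue.
(4/1657) = +1, so 4 is a residue.
(5/1657) = −1, so 5 is the smallest positive non-residue mod 1657.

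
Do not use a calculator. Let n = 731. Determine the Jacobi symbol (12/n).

Pull out 2^2: since 731 ≡ 3 (mod 8), (2/731) = -1, so (2/731)^2 = +1.
Reciprocity: 3 ≡ 3 and 731 ≡ 3 (mod 4), so (3/731) = −(731/3).
Reduce top mod 3: now compute (2/3).
Pull out 2: since 3 ≡ 3 (mod 8), (2/3) = -1.
Reached (1/3) = 1. Collecting the sign flips along the way, the symbol is +1.

1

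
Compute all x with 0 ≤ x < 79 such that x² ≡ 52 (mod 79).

17, 62

Since 79 ≡ 3 (mod 4), a square root of 52 is 52^((79+1)/4) = 52^20 mod 79.
Repeated squaring: 52^2≡18, 52^4≡8, 52^8≡64, 52^16≡67 (mod 79).
52^20 = 52^(16+4) ≡ 62 (mod 79).
Check: 62² = 3844 ≡ 52 (mod 79). The two roots are 17 and 62.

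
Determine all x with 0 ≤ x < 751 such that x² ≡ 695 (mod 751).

Since 751 ≡ 3 (mod 4), a square root of 695 is 695^((751+1)/4) = 695^188 mod 751.
Repeated squaring: 695^2≡132, 695^4≡151, 695^8≡271, 695^16≡594, 695^32≡617, 695^64≡683, 695^128≡118 (mod 751).
695^188 = 695^(128+32+16+8+4) ≡ 484 (mod 751).
Check: 484² = 234256 ≡ 695 (mod 751). The two roots are 267 and 484.

267, 484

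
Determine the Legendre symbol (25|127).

Reciprocity: 25 ≡ 1 and 127 ≡ 3 (mod 4), so (25/127) = +(127/25).
Reduce top mod 25: now compute (2/25).
Pull out 2: since 25 ≡ 1 (mod 8), (2/25) = +1.
Reached (1/25) = 1. Collecting the sign flips along the way, the symbol is +1.

1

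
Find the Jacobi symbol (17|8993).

Reciprocity: 17 ≡ 1 and 8993 ≡ 1 (mod 4), so (17/8993) = +(8993/17).
Reduce top mod 17: now compute (0/17).
Top reduces to 0: gcd > 1, so the symbol is 0.

0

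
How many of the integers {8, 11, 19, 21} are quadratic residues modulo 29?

(8/29) = -1 → non-residue.
(11/29) = -1 → non-residue.
(19/29) = -1 → non-residue.
(21/29) = -1 → non-residue.
Total quadratic residues among the 4: 0.

0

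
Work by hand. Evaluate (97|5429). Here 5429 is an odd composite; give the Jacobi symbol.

1

Reciprocity: 97 ≡ 1 and 5429 ≡ 1 (mod 4), so (97/5429) = +(5429/97).
Reduce top mod 97: now compute (94/97).
Pull out 2: since 97 ≡ 1 (mod 8), (2/97) = +1.
Reciprocity: 47 ≡ 3 and 97 ≡ 1 (mod 4), so (47/97) = +(97/47).
Reduce top mod 47: now compute (3/47).
Reciprocity: 3 ≡ 3 and 47 ≡ 3 (mod 4), so (3/47) = −(47/3).
Reduce top mod 3: now compute (2/3).
Pull out 2: since 3 ≡ 3 (mod 8), (2/3) = -1.
Reached (1/3) = 1. Collecting the sign flips along the way, the symbol is +1.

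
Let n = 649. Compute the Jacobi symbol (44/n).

Pull out 2^2: since 649 ≡ 1 (mod 8), (2/649) = +1, so (2/649)^2 = +1.
Reciprocity: 11 ≡ 3 and 649 ≡ 1 (mod 4), so (11/649) = +(649/11).
Reduce top mod 11: now compute (0/11).
Top reduces to 0: gcd > 1, so the symbol is 0.

0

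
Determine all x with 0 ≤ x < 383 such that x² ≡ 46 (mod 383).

153, 230

Since 383 ≡ 3 (mod 4), a square root of 46 is 46^((383+1)/4) = 46^96 mod 383.
Repeated squaring: 46^2≡201, 46^4≡186, 46^8≡126, 46^16≡173, 46^32≡55, 46^64≡344 (mod 383).
46^96 = 46^(64+32) ≡ 153 (mod 383).
Check: 153² = 23409 ≡ 46 (mod 383). The two roots are 153 and 230.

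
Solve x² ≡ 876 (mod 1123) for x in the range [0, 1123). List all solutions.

Since 1123 ≡ 3 (mod 4), a square root of 876 is 876^((1123+1)/4) = 876^281 mod 1123.
Repeated squaring: 876^2≡367, 876^4≡1052, 876^8≡549, 876^16≡437, 876^32≡59, 876^64≡112, 876^128≡191, 876^256≡545 (mod 1123).
876^281 = 876^(256+16+8+1) ≡ 214 (mod 1123).
Check: 214² = 45796 ≡ 876 (mod 1123). The two roots are 214 and 909.

214, 909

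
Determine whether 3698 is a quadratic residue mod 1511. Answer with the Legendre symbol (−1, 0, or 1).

First reduce: 3698 ≡ 676 (mod 1511).
Pull out 2^2: since 1511 ≡ 7 (mod 8), (2/1511) = +1, so (2/1511)^2 = +1.
Reciprocity: 169 ≡ 1 and 1511 ≡ 3 (mod 4), so (169/1511) = +(1511/169).
Reduce top mod 169: now compute (159/169).
Reciprocity: 159 ≡ 3 and 169 ≡ 1 (mod 4), so (159/169) = +(169/159).
Reduce top mod 159: now compute (10/159).
Pull out 2: since 159 ≡ 7 (mod 8), (2/159) = +1.
Reciprocity: 5 ≡ 1 and 159 ≡ 3 (mod 4), so (5/159) = +(159/5).
Reduce top mod 5: now compute (4/5).
Pull out 2^2: since 5 ≡ 5 (mod 8), (2/5) = -1, so (2/5)^2 = +1.
Reached (1/5) = 1. Collecting the sign flips along the way, the symbol is +1.

1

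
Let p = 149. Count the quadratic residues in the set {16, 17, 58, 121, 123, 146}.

4

(16/149) = +1 → QR.
(17/149) = +1 → QR.
(58/149) = -1 → non-residue.
(121/149) = +1 → QR.
(123/149) = +1 → QR.
(146/149) = -1 → non-residue.
Total quadratic residues among the 6: 4.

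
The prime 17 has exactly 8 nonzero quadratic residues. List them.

1,2,4,8,9,13,15,16

Square k = 1,…,8 (k and 17−k give the same square):
1²=1, 2²=4, 3²=9, 4²=16, 5²≡8, 6²≡2, 7²≡15, 8²≡13 (mod 17).
So the quadratic residues mod 17 are {1, 2, 4, 8, 9, 13, 15, 16}.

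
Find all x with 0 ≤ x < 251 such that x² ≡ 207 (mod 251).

61, 190

Since 251 ≡ 3 (mod 4), a square root of 207 is 207^((251+1)/4) = 207^63 mod 251.
Repeated squaring: 207^2≡179, 207^4≡164, 207^8≡39, 207^16≡15, 207^32≡225 (mod 251).
207^63 = 207^(32+16+8+4+2+1) ≡ 190 (mod 251).
Check: 190² = 36100 ≡ 207 (mod 251). The two roots are 61 and 190.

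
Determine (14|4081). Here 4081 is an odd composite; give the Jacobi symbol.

0

Pull out 2: since 4081 ≡ 1 (mod 8), (2/4081) = +1.
Reciprocity: 7 ≡ 3 and 4081 ≡ 1 (mod 4), so (7/4081) = +(4081/7).
Reduce top mod 7: now compute (0/7).
Top reduces to 0: gcd > 1, so the symbol is 0.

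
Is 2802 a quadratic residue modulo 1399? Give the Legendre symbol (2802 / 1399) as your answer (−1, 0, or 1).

First reduce: 2802 ≡ 4 (mod 1399).
Pull out 2^2: since 1399 ≡ 7 (mod 8), (2/1399) = +1, so (2/1399)^2 = +1.
Reached (1/1399) = 1. Collecting the sign flips along the way, the symbol is +1.

1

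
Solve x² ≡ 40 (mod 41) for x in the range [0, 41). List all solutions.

41 ≡ 1 (mod 4), so we find a root by search.
Trying successive values, 9² = 81 ≡ 40 (mod 41). The other root is 41 − 9 = 32.

9, 32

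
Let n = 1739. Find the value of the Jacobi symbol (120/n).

-1

Pull out 2^3: since 1739 ≡ 3 (mod 8), (2/1739) = -1, so (2/1739)^3 = -1.
Reciprocity: 15 ≡ 3 and 1739 ≡ 3 (mod 4), so (15/1739) = −(1739/15).
Reduce top mod 15: now compute (14/15).
Pull out 2: since 15 ≡ 7 (mod 8), (2/15) = +1.
Reciprocity: 7 ≡ 3 and 15 ≡ 3 (mod 4), so (7/15) = −(15/7).
Reduce top mod 7: now compute (1/7).
Reached (1/7) = 1. Collecting the sign flips along the way, the symbol is -1.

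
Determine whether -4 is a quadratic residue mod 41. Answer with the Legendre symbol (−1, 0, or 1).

1

Euler's criterion: (-4/41) ≡ 37^20 (mod 41).
37^2 ≡ 16 (mod 41)
37^4 ≡ 10 (mod 41)
37^8 ≡ 18 (mod 41)
37^16 ≡ 37 (mod 41)
37^20 = 37^(16+4) ≡ 1 (mod 41).
Result is 1, so (-4/41) = 1.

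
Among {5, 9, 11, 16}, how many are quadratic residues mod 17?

(5/17) = -1 → non-residue.
(9/17) = +1 → QR.
(11/17) = -1 → non-residue.
(16/17) = +1 → QR.
Total quadratic residues among the 4: 2.

2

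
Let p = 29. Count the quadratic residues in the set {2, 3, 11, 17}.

0

(2/29) = -1 → non-residue.
(3/29) = -1 → non-residue.
(11/29) = -1 → non-residue.
(17/29) = -1 → non-residue.
Total quadratic residues among the 4: 0.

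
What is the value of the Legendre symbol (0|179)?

Top reduces to 0: gcd > 1, so the symbol is 0.

0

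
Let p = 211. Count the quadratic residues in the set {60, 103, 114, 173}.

3

(60/211) = -1 → non-residue.
(103/211) = +1 → QR.
(114/211) = +1 → QR.
(173/211) = +1 → QR.
Total quadratic residues among the 4: 3.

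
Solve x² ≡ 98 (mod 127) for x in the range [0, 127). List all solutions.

15, 112

Since 127 ≡ 3 (mod 4), a square root of 98 is 98^((127+1)/4) = 98^32 mod 127.
Repeated squaring: 98^2≡79, 98^4≡18, 98^8≡70, 98^16≡74, 98^32≡15 (mod 127).
98^32 = 98^(32) ≡ 15 (mod 127).
Check: 15² = 225 ≡ 98 (mod 127). The two roots are 15 and 112.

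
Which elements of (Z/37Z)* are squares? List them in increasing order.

Square k = 1,…,18 (k and 37−k give the same square):
1²=1, 2²=4, 3²=9, 4²=16, 5²=25, 6²=36, 7²≡12, 8²≡27, 9²≡7, 10²≡26, 11²≡10, 12²≡33, 13²≡21, 14²≡11, 15²≡3, 16²≡34, 17²≡30, 18²≡28 (mod 37).
So the quadratic residues mod 37 are {1, 3, 4, 7, 9, 10, 11, 12, 16, 21, 25, 26, 27, 28, 30, 33, 34, 36}.

1 3 4 7 9 10 11 12 16 21 25 26 27 28 30 33 34 36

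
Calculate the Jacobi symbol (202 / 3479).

Pull out 2: since 3479 ≡ 7 (mod 8), (2/3479) = +1.
Reciprocity: 101 ≡ 1 and 3479 ≡ 3 (mod 4), so (101/3479) = +(3479/101).
Reduce top mod 101: now compute (45/101).
Reciprocity: 45 ≡ 1 and 101 ≡ 1 (mod 4), so (45/101) = +(101/45).
Reduce top mod 45: now compute (11/45).
Reciprocity: 11 ≡ 3 and 45 ≡ 1 (mod 4), so (11/45) = +(45/11).
Reduce top mod 11: now compute (1/11).
Reached (1/11) = 1. Collecting the sign flips along the way, the symbol is +1.

1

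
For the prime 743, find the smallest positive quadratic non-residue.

(2/743) = +1, so 2 is a residue.
(3/743) = +1, so 3 is a residue.
(4/743) = +1, so 4 is a residue.
(5/743) = −1, so 5 is the smallest positive non-residue mod 743.

5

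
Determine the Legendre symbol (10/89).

1

Pull out 2: since 89 ≡ 1 (mod 8), (2/89) = +1.
Reciprocity: 5 ≡ 1 and 89 ≡ 1 (mod 4), so (5/89) = +(89/5).
Reduce top mod 5: now compute (4/5).
Pull out 2^2: since 5 ≡ 5 (mod 8), (2/5) = -1, so (2/5)^2 = +1.
Reached (1/5) = 1. Collecting the sign flips along the way, the symbol is +1.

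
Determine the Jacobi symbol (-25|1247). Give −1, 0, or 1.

-1

First reduce: -25 ≡ 1222 (mod 1247).
Pull out 2: since 1247 ≡ 7 (mod 8), (2/1247) = +1.
Reciprocity: 611 ≡ 3 and 1247 ≡ 3 (mod 4), so (611/1247) = −(1247/611).
Reduce top mod 611: now compute (25/611).
Reciprocity: 25 ≡ 1 and 611 ≡ 3 (mod 4), so (25/611) = +(611/25).
Reduce top mod 25: now compute (11/25).
Reciprocity: 11 ≡ 3 and 25 ≡ 1 (mod 4), so (11/25) = +(25/11).
Reduce top mod 11: now compute (3/11).
Reciprocity: 3 ≡ 3 and 11 ≡ 3 (mod 4), so (3/11) = −(11/3).
Reduce top mod 3: now compute (2/3).
Pull out 2: since 3 ≡ 3 (mod 8), (2/3) = -1.
Reached (1/3) = 1. Collecting the sign flips along the way, the symbol is -1.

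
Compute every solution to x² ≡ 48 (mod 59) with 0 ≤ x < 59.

Since 59 ≡ 3 (mod 4), a square root of 48 is 48^((59+1)/4) = 48^15 mod 59.
Repeated squaring: 48^2≡3, 48^4≡9, 48^8≡22 (mod 59).
48^15 = 48^(8+4+2+1) ≡ 15 (mod 59).
Check: 15² = 225 ≡ 48 (mod 59). The two roots are 15 and 44.

15, 44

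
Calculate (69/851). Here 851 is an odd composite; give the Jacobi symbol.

0

Reciprocity: 69 ≡ 1 and 851 ≡ 3 (mod 4), so (69/851) = +(851/69).
Reduce top mod 69: now compute (23/69).
Reciprocity: 23 ≡ 3 and 69 ≡ 1 (mod 4), so (23/69) = +(69/23).
Reduce top mod 23: now compute (0/23).
Top reduces to 0: gcd > 1, so the symbol is 0.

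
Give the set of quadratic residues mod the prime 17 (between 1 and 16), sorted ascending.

Square k = 1,…,8 (k and 17−k give the same square):
1²=1, 2²=4, 3²=9, 4²=16, 5²≡8, 6²≡2, 7²≡15, 8²≡13 (mod 17).
So the quadratic residues mod 17 are {1, 2, 4, 8, 9, 13, 15, 16}.

1 2 4 8 9 13 15 16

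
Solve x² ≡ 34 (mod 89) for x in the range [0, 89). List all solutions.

37, 52

89 ≡ 1 (mod 4), so we find a root by search.
Trying successive values, 37² = 1369 ≡ 34 (mod 89). The other root is 89 − 37 = 52.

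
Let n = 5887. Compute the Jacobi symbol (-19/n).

1

First reduce: -19 ≡ 5868 (mod 5887).
Pull out 2^2: since 5887 ≡ 7 (mod 8), (2/5887) = +1, so (2/5887)^2 = +1.
Reciprocity: 1467 ≡ 3 and 5887 ≡ 3 (mod 4), so (1467/5887) = −(5887/1467).
Reduce top mod 1467: now compute (19/1467).
Reciprocity: 19 ≡ 3 and 1467 ≡ 3 (mod 4), so (19/1467) = −(1467/19).
Reduce top mod 19: now compute (4/19).
Pull out 2^2: since 19 ≡ 3 (mod 8), (2/19) = -1, so (2/19)^2 = +1.
Reached (1/19) = 1. Collecting the sign flips along the way, the symbol is +1.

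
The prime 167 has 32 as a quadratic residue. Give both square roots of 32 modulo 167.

Since 167 ≡ 3 (mod 4), a square root of 32 is 32^((167+1)/4) = 32^42 mod 167.
Repeated squaring: 32^2≡22, 32^4≡150, 32^8≡122, 32^16≡21, 32^32≡107 (mod 167).
32^42 = 32^(32+8+2) ≡ 115 (mod 167).
Check: 115² = 13225 ≡ 32 (mod 167). The two roots are 52 and 115.

52, 115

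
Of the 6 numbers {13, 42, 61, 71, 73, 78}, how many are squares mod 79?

(13/79) = +1 → QR.
(42/79) = +1 → QR.
(61/79) = -1 → non-residue.
(71/79) = -1 → non-residue.
(73/79) = +1 → QR.
(78/79) = -1 → non-residue.
Total quadratic residues among the 6: 3.

3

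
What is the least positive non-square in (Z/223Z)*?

3

(2/223) = +1, so 2 is a residue.
(3/223) = −1, so 3 is the smallest positive non-residue mod 223.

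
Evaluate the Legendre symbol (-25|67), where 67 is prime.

-1

First reduce: -25 ≡ 42 (mod 67).
Pull out 2: since 67 ≡ 3 (mod 8), (2/67) = -1.
Reciprocity: 21 ≡ 1 and 67 ≡ 3 (mod 4), so (21/67) = +(67/21).
Reduce top mod 21: now compute (4/21).
Pull out 2^2: since 21 ≡ 5 (mod 8), (2/21) = -1, so (2/21)^2 = +1.
Reached (1/21) = 1. Collecting the sign flips along the way, the symbol is -1.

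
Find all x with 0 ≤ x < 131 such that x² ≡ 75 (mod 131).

Since 131 ≡ 3 (mod 4), a square root of 75 is 75^((131+1)/4) = 75^33 mod 131.
Repeated squaring: 75^2≡123, 75^4≡64, 75^8≡35, 75^16≡46, 75^32≡20 (mod 131).
75^33 = 75^(32+1) ≡ 59 (mod 131).
Check: 59² = 3481 ≡ 75 (mod 131). The two roots are 59 and 72.

59, 72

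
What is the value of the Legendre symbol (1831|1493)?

-1

First reduce: 1831 ≡ 338 (mod 1493).
Pull out 2: since 1493 ≡ 5 (mod 8), (2/1493) = -1.
Reciprocity: 169 ≡ 1 and 1493 ≡ 1 (mod 4), so (169/1493) = +(1493/169).
Reduce top mod 169: now compute (141/169).
Reciprocity: 141 ≡ 1 and 169 ≡ 1 (mod 4), so (141/169) = +(169/141).
Reduce top mod 141: now compute (28/141).
Pull out 2^2: since 141 ≡ 5 (mod 8), (2/141) = -1, so (2/141)^2 = +1.
Reciprocity: 7 ≡ 3 and 141 ≡ 1 (mod 4), so (7/141) = +(141/7).
Reduce top mod 7: now compute (1/7).
Reached (1/7) = 1. Collecting the sign flips along the way, the symbol is -1.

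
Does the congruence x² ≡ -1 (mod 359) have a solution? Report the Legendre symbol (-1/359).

First reduce: -1 ≡ 358 (mod 359).
Pull out 2: since 359 ≡ 7 (mod 8), (2/359) = +1.
Reciprocity: 179 ≡ 3 and 359 ≡ 3 (mod 4), so (179/359) = −(359/179).
Reduce top mod 179: now compute (1/179).
Reached (1/179) = 1. Collecting the sign flips along the way, the symbol is -1.

-1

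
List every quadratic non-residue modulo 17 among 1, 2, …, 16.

3 5 6 7 10 11 12 14

Square k = 1,…,8 (k and 17−k give the same square):
1²=1, 2²=4, 3²=9, 4²=16, 5²≡8, 6²≡2, 7²≡15, 8²≡13 (mod 17).
The residues are {1, 2, 4, 8, 9, 13, 15, 16}; the non-residues are the remaining 8 nonzero classes.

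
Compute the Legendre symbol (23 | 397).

1

Euler's criterion: (23/397) ≡ 23^198 (mod 397).
23^2 ≡ 132 (mod 397)
23^4 ≡ 353 (mod 397)
23^8 ≡ 348 (mod 397)
23^16 ≡ 19 (mod 397)
23^32 ≡ 361 (mod 397)
23^64 ≡ 105 (mod 397)
23^128 ≡ 306 (mod 397)
23^198 = 23^(128+64+4+2) ≡ 1 (mod 397).
Result is 1, so (23/397) = 1.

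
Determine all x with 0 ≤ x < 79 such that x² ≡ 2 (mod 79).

9, 70

Since 79 ≡ 3 (mod 4), a square root of 2 is 2^((79+1)/4) = 2^20 mod 79.
Repeated squaring: 2^2≡4, 2^4≡16, 2^8≡19, 2^16≡45 (mod 79).
2^20 = 2^(16+4) ≡ 9 (mod 79).
Check: 9² = 81 ≡ 2 (mod 79). The two roots are 9 and 70.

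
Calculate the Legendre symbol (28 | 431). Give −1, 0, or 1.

Pull out 2^2: since 431 ≡ 7 (mod 8), (2/431) = +1, so (2/431)^2 = +1.
Reciprocity: 7 ≡ 3 and 431 ≡ 3 (mod 4), so (7/431) = −(431/7).
Reduce top mod 7: now compute (4/7).
Pull out 2^2: since 7 ≡ 7 (mod 8), (2/7) = +1, so (2/7)^2 = +1.
Reached (1/7) = 1. Collecting the sign flips along the way, the symbol is -1.

-1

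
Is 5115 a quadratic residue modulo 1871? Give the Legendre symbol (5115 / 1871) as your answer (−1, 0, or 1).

-1

First reduce: 5115 ≡ 1373 (mod 1871).
Reciprocity: 1373 ≡ 1 and 1871 ≡ 3 (mod 4), so (1373/1871) = +(1871/1373).
Reduce top mod 1373: now compute (498/1373).
Pull out 2: since 1373 ≡ 5 (mod 8), (2/1373) = -1.
Reciprocity: 249 ≡ 1 and 1373 ≡ 1 (mod 4), so (249/1373) = +(1373/249).
Reduce top mod 249: now compute (128/249).
Pull out 2^7: since 249 ≡ 1 (mod 8), (2/249) = +1, so (2/249)^7 = +1.
Reached (1/249) = 1. Collecting the sign flips along the way, the symbol is -1.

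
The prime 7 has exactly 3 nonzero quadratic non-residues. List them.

3, 5, 6

Square k = 1,…,3 (k and 7−k give the same square):
1²=1, 2²=4, 3²≡2 (mod 7).
The residues are {1, 2, 4}; the non-residues are the remaining 3 nonzero classes.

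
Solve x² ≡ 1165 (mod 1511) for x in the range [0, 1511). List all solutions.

360, 1151

Since 1511 ≡ 3 (mod 4), a square root of 1165 is 1165^((1511+1)/4) = 1165^378 mod 1511.
Repeated squaring: 1165^2≡347, 1165^4≡1040, 1165^8≡1235, 1165^16≡626, 1165^32≡527, 1165^64≡1216, 1165^128≡898, 1165^256≡1041 (mod 1511).
1165^378 = 1165^(256+64+32+16+8+2) ≡ 360 (mod 1511).
Check: 360² = 129600 ≡ 1165 (mod 1511). The two roots are 360 and 1151.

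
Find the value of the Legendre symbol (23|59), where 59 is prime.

Reciprocity: 23 ≡ 3 and 59 ≡ 3 (mod 4), so (23/59) = −(59/23).
Reduce top mod 23: now compute (13/23).
Reciprocity: 13 ≡ 1 and 23 ≡ 3 (mod 4), so (13/23) = +(23/13).
Reduce top mod 13: now compute (10/13).
Pull out 2: since 13 ≡ 5 (mod 8), (2/13) = -1.
Reciprocity: 5 ≡ 1 and 13 ≡ 1 (mod 4), so (5/13) = +(13/5).
Reduce top mod 5: now compute (3/5).
Reciprocity: 3 ≡ 3 and 5 ≡ 1 (mod 4), so (3/5) = +(5/3).
Reduce top mod 3: now compute (2/3).
Pull out 2: since 3 ≡ 3 (mod 8), (2/3) = -1.
Reached (1/3) = 1. Collecting the sign flips along the way, the symbol is -1.

-1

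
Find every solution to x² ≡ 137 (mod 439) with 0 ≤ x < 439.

24, 415

Since 439 ≡ 3 (mod 4), a square root of 137 is 137^((439+1)/4) = 137^110 mod 439.
Repeated squaring: 137^2≡331, 137^4≡250, 137^8≡162, 137^16≡343, 137^32≡436, 137^64≡9 (mod 439).
137^110 = 137^(64+32+8+4+2) ≡ 415 (mod 439).
Check: 415² = 172225 ≡ 137 (mod 439). The two roots are 24 and 415.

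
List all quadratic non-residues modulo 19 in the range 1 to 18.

2 3 8 10 12 13 14 15 18

Square k = 1,…,9 (k and 19−k give the same square):
1²=1, 2²=4, 3²=9, 4²=16, 5²≡6, 6²≡17, 7²≡11, 8²≡7, 9²≡5 (mod 19).
The residues are {1, 4, 5, 6, 7, 9, 11, 16, 17}; the non-residues are the remaining 9 nonzero classes.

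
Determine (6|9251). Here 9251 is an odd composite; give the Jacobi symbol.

Pull out 2: since 9251 ≡ 3 (mod 8), (2/9251) = -1.
Reciprocity: 3 ≡ 3 and 9251 ≡ 3 (mod 4), so (3/9251) = −(9251/3).
Reduce top mod 3: now compute (2/3).
Pull out 2: since 3 ≡ 3 (mod 8), (2/3) = -1.
Reached (1/3) = 1. Collecting the sign flips along the way, the symbol is -1.

-1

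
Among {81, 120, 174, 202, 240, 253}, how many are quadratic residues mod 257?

4

(81/257) = +1 → QR.
(120/257) = +1 → QR.
(174/257) = -1 → non-residue.
(202/257) = -1 → non-residue.
(240/257) = +1 → QR.
(253/257) = +1 → QR.
Total quadratic residues among the 6: 4.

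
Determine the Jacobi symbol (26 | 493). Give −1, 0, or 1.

-1

Pull out 2: since 493 ≡ 5 (mod 8), (2/493) = -1.
Reciprocity: 13 ≡ 1 and 493 ≡ 1 (mod 4), so (13/493) = +(493/13).
Reduce top mod 13: now compute (12/13).
Pull out 2^2: since 13 ≡ 5 (mod 8), (2/13) = -1, so (2/13)^2 = +1.
Reciprocity: 3 ≡ 3 and 13 ≡ 1 (mod 4), so (3/13) = +(13/3).
Reduce top mod 3: now compute (1/3).
Reached (1/3) = 1. Collecting the sign flips along the way, the symbol is -1.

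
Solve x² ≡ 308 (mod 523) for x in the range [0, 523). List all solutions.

Since 523 ≡ 3 (mod 4), a square root of 308 is 308^((523+1)/4) = 308^131 mod 523.
Repeated squaring: 308^2≡201, 308^4≡130, 308^8≡164, 308^16≡223, 308^32≡44, 308^64≡367, 308^128≡278 (mod 523).
308^131 = 308^(128+2+1) ≡ 63 (mod 523).
Check: 63² = 3969 ≡ 308 (mod 523). The two roots are 63 and 460.

63, 460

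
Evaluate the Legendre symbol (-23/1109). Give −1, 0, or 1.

-1

Euler's criterion: (-23/1109) ≡ 1086^554 (mod 1109).
1086^2 ≡ 529 (mod 1109)
1086^4 ≡ 373 (mod 1109)
1086^8 ≡ 504 (mod 1109)
1086^16 ≡ 55 (mod 1109)
1086^32 ≡ 807 (mod 1109)
1086^64 ≡ 266 (mod 1109)
1086^128 ≡ 889 (mod 1109)
1086^256 ≡ 713 (mod 1109)
1086^512 ≡ 447 (mod 1109)
1086^554 = 1086^(512+32+8+2) ≡ 1108 (mod 1109).
Result is 1108 ≡ −1, so (-23/1109) = −1.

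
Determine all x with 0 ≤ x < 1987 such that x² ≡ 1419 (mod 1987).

525, 1462

Since 1987 ≡ 3 (mod 4), a square root of 1419 is 1419^((1987+1)/4) = 1419^497 mod 1987.
Repeated squaring: 1419^2≡730, 1419^4≡384, 1419^8≡418, 1419^16≡1855, 1419^32≡1528, 1419^64≡59, 1419^128≡1494, 1419^256≡635 (mod 1987).
1419^497 = 1419^(256+128+64+32+16+1) ≡ 1462 (mod 1987).
Check: 1462² = 2137444 ≡ 1419 (mod 1987). The two roots are 525 and 1462.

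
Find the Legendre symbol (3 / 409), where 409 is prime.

Reciprocity: 3 ≡ 3 and 409 ≡ 1 (mod 4), so (3/409) = +(409/3).
Reduce top mod 3: now compute (1/3).
Reached (1/3) = 1. Collecting the sign flips along the way, the symbol is +1.

1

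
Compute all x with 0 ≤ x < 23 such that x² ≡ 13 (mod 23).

Since 23 ≡ 3 (mod 4), a square root of 13 is 13^((23+1)/4) = 13^6 mod 23.
Repeated squaring: 13^2≡8, 13^4≡18 (mod 23).
13^6 = 13^(4+2) ≡ 6 (mod 23).
Check: 6² = 36 ≡ 13 (mod 23). The two roots are 6 and 17.

6, 17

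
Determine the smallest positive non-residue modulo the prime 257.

(2/257) = +1, so 2 is a residue.
(3/257) = −1, so 3 is the smallest positive non-residue mod 257.

3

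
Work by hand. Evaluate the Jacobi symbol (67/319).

Reciprocity: 67 ≡ 3 and 319 ≡ 3 (mod 4), so (67/319) = −(319/67).
Reduce top mod 67: now compute (51/67).
Reciprocity: 51 ≡ 3 and 67 ≡ 3 (mod 4), so (51/67) = −(67/51).
Reduce top mod 51: now compute (16/51).
Pull out 2^4: since 51 ≡ 3 (mod 8), (2/51) = -1, so (2/51)^4 = +1.
Reached (1/51) = 1. Collecting the sign flips along the way, the symbol is +1.

1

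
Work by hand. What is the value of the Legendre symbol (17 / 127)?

Reciprocity: 17 ≡ 1 and 127 ≡ 3 (mod 4), so (17/127) = +(127/17).
Reduce top mod 17: now compute (8/17).
Pull out 2^3: since 17 ≡ 1 (mod 8), (2/17) = +1, so (2/17)^3 = +1.
Reached (1/17) = 1. Collecting the sign flips along the way, the symbol is +1.

1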